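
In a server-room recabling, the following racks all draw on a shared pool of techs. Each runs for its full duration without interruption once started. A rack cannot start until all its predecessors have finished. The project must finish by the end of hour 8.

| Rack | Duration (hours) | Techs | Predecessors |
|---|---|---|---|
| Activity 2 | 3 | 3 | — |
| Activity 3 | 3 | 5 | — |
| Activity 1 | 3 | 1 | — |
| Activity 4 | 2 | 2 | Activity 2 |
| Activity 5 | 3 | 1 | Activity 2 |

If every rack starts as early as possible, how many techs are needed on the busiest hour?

Early-start schedule: Activity 2@1, Activity 3@1, Activity 1@1, Activity 4@4, Activity 5@4.
Load per hour: hour 1: 9, hour 2: 9, hour 3: 9, hour 4: 3, hour 5: 3, hour 6: 1, hour 7: 0, hour 8: 0.
Peak is 9.

9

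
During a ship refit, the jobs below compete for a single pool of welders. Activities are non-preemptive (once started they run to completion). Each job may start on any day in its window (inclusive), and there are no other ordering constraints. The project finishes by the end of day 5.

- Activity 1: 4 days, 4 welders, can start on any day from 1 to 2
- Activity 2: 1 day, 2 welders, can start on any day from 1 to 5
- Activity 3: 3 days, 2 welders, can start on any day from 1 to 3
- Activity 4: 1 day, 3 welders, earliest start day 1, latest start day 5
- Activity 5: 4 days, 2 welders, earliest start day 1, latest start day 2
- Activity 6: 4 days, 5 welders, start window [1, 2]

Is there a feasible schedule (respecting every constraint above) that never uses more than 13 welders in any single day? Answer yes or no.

yes

Schedule Activity 1@1, Activity 2@1, Activity 3@1, Activity 4@1, Activity 5@1, Activity 6@2: d1:13  d2:13  d3:13  d4:11  d5:5 — peak 13 ≤ 13.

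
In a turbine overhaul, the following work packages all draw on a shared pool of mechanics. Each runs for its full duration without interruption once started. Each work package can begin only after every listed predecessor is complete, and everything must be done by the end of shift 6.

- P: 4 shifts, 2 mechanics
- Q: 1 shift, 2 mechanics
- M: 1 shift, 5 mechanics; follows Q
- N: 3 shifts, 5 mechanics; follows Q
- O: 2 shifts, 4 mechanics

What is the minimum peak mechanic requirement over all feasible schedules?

7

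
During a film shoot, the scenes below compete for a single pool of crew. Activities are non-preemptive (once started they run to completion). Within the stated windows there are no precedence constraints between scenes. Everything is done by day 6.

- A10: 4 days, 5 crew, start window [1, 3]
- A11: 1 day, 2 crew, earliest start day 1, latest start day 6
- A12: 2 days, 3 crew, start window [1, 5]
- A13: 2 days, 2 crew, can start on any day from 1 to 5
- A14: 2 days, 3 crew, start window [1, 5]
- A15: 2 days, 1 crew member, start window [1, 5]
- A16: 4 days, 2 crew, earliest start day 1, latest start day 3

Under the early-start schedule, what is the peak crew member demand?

18

Early-start schedule: A10@1, A11@1, A12@1, A13@1, A14@1, A15@1, A16@1.
Load per day: day 1: 18, day 2: 16, day 3: 7, day 4: 7, day 5: 0, day 6: 0.
Peak is 18.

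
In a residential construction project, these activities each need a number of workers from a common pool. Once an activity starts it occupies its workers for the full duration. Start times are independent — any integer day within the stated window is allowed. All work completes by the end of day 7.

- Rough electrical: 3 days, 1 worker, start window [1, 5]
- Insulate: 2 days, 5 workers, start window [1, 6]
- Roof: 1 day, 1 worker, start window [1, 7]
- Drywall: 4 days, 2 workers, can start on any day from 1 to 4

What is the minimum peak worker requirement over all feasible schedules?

5

Early-start (Rough electrical@1, Insulate@1, Roof@1, Drywall@1) gives peak 9: d1:9  d2:8  d3:3  d4:2  d5:0  d6:0  d7:0.
Shift Insulate→5.
Schedule Rough electrical@1, Insulate@5, Roof@1, Drywall@1: d1:4  d2:3  d3:3  d4:2  d5:5  d6:5  d7:0 — peak 5.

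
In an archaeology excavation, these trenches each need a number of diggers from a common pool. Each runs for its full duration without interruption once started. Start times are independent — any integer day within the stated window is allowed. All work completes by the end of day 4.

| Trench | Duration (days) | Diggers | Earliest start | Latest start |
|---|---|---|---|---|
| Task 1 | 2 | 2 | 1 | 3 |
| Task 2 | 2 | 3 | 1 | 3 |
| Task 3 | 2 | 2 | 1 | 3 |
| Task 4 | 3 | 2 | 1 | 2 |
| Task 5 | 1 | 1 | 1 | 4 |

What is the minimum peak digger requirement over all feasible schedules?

Early-start (Task 1@1, Task 2@1, Task 3@1, Task 4@1, Task 5@1) gives peak 10: d1:10  d2:9  d3:2  d4:0.
Shift Task 2→3, Task 5→3.
Schedule Task 1@1, Task 2@3, Task 3@1, Task 4@1, Task 5@3: d1:6  d2:6  d3:6  d4:3 — peak 6.
Total digger-days = 21 over 4 days ⇒ peak ≥ ⌈21/4⌉ = 6, so 6 is optimal.

6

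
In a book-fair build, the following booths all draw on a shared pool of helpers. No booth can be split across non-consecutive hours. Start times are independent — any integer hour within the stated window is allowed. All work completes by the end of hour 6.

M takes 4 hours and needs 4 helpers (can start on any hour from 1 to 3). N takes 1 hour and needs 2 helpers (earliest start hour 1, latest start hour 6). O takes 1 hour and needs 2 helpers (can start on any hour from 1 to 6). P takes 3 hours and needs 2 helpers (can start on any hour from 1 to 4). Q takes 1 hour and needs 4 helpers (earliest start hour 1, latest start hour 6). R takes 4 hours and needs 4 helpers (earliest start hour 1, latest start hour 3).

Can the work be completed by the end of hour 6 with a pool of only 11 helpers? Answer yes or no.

yes

Schedule M@1, N@1, O@1, P@1, Q@2, R@3: h1:10  h2:10  h3:10  h4:8  h5:4  h6:4 — peak 10 ≤ 11.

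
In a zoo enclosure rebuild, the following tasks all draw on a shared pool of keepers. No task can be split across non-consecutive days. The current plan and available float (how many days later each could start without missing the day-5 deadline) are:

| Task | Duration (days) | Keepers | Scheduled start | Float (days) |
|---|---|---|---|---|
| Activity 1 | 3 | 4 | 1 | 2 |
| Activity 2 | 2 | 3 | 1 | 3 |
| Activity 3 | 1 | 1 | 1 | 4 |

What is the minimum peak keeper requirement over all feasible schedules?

Early-start (Activity 1@1, Activity 2@1, Activity 3@1) gives peak 8: d1:8  d2:7  d3:4  d4:0  d5:0.
Shift Activity 2→4, Activity 3→4.
Schedule Activity 1@1, Activity 2@4, Activity 3@4: d1:4  d2:4  d3:4  d4:4  d5:3 — peak 4.
Total keeper-days = 19 over 5 days ⇒ peak ≥ ⌈19/5⌉ = 4, so 4 is optimal.

4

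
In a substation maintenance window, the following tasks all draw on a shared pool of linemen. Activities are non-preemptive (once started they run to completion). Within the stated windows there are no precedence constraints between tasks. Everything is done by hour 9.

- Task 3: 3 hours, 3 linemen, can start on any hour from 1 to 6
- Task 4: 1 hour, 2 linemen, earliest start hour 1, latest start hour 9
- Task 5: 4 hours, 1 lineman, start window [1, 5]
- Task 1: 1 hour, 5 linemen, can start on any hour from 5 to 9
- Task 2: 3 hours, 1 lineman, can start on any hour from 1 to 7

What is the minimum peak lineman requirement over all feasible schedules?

Early-start (Task 3@1, Task 4@1, Task 5@1, Task 1@5, Task 2@1) gives peak 7: h1:7  h2:5  h3:5  h4:1  h5:5  h6:0  h7:0  h8:0  h9:0.
Shift Task 5→2, Task 1→6, Task 2→2.
Schedule Task 3@1, Task 4@1, Task 5@2, Task 1@6, Task 2@2: h1:5  h2:5  h3:5  h4:2  h5:1  h6:5  h7:0  h8:0  h9:0 — peak 5.

5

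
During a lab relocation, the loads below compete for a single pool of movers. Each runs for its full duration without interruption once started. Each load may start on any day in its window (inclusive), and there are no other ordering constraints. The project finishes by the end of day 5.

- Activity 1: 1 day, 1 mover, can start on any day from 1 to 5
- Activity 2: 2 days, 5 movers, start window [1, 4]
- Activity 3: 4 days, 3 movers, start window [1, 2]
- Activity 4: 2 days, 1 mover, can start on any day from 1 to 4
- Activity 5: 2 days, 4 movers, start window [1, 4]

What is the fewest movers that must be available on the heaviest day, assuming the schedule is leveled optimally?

8

Early-start (Activity 1@1, Activity 2@1, Activity 3@1, Activity 4@1, Activity 5@1) gives peak 14: d1:14  d2:13  d3:3  d4:3  d5:0.
Shift Activity 3→2, Activity 4→3, Activity 5→3.
Schedule Activity 1@1, Activity 2@1, Activity 3@2, Activity 4@3, Activity 5@3: d1:6  d2:8  d3:8  d4:8  d5:3 — peak 8.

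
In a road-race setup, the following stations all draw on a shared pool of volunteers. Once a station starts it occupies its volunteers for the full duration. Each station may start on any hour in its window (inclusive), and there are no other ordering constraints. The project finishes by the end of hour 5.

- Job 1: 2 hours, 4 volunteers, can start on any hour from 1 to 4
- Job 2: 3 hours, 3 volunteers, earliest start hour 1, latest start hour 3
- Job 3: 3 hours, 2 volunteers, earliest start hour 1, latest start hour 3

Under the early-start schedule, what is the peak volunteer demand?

9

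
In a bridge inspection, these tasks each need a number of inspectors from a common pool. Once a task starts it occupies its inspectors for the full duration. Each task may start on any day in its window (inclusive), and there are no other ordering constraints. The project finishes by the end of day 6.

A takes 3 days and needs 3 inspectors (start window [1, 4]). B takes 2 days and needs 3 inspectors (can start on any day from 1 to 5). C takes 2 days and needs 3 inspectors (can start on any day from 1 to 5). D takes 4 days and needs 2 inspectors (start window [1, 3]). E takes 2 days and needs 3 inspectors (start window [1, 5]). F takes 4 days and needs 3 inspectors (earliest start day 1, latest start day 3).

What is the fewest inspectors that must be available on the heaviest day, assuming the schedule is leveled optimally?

Early-start (A@1, B@1, C@1, D@1, E@1, F@1) gives peak 17: d1:17  d2:17  d3:8  d4:5  d5:0  d6:0.
Shift D→3, E→4, F→3.
Schedule A@1, B@1, C@1, D@3, E@4, F@3: d1:9  d2:9  d3:8  d4:8  d5:8  d6:5 — peak 9.

9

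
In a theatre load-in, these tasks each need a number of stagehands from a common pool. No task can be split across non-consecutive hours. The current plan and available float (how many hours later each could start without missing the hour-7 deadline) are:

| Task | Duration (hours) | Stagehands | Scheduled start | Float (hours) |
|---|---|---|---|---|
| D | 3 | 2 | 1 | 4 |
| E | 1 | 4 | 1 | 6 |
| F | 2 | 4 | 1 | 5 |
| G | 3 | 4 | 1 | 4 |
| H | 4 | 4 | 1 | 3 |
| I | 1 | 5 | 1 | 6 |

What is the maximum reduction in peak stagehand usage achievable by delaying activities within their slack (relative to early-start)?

15

Early-start peak: h1:23  h2:14  h3:10  h4:4  h5:0  h6:0  h7:0 ⇒ 23.
Leveled (D@1, E@1, F@3, G@5, H@4, I@2): h1:6  h2:7  h3:6  h4:8  h5:8  h6:8  h7:8 ⇒ 8.
Reduction 23 − 8 = 15.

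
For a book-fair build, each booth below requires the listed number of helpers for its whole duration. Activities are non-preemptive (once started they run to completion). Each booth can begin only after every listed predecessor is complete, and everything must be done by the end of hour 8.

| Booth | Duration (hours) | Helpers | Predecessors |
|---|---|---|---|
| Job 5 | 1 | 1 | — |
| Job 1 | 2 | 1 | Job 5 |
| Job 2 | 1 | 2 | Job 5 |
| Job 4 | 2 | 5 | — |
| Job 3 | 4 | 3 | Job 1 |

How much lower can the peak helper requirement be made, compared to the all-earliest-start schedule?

2

Early-start peak: h1:6  h2:8  h3:1  h4:3  h5:3  h6:3  h7:3  h8:0 ⇒ 8.
Leveled (Job 5@1, Job 1@2, Job 2@2, Job 4@3, Job 3@5): h1:1  h2:3  h3:6  h4:5  h5:3  h6:3  h7:3  h8:3 ⇒ 6.
Reduction 8 − 6 = 2.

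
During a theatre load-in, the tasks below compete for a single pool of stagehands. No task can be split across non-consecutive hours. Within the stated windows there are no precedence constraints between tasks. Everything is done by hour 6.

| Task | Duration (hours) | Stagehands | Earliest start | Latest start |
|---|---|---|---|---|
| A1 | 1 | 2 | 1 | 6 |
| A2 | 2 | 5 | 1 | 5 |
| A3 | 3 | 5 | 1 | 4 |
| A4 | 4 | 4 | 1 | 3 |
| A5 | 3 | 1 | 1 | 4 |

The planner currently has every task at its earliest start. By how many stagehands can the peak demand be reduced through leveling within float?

Early-start peak: h1:17  h2:15  h3:10  h4:4  h5:0  h6:0 ⇒ 17.
Leveled (A1@1, A2@1, A3@4, A4@3, A5@1): h1:8  h2:6  h3:5  h4:9  h5:9  h6:9 ⇒ 9.
Reduction 17 − 9 = 8.

8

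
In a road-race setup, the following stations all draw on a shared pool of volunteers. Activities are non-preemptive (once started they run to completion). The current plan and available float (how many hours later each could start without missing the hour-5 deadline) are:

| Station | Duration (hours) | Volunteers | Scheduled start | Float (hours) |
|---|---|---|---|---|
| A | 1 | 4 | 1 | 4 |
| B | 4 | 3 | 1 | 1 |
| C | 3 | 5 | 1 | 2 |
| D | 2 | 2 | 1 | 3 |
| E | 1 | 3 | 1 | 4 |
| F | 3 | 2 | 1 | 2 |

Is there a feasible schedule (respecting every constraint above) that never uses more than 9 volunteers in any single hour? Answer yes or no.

no

The minimum achievable peak is 10; 9 < 10, so no feasible schedule stays within the cap.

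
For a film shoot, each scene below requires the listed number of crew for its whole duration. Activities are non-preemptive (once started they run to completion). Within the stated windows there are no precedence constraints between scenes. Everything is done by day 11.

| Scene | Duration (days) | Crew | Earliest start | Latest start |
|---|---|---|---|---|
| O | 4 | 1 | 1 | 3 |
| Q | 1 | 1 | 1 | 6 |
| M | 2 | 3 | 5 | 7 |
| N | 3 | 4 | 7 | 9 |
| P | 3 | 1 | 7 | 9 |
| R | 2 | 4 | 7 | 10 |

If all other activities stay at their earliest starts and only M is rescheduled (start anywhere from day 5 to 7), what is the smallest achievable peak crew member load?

9

M@5: d1:2  d2:1  d3:1  d4:1  d5:3  d6:3  d7:9  d8:9  d9:5  d10:0  d11:0 → peak 9
M@6: d1:2  d2:1  d3:1  d4:1  d5:0  d6:3  d7:12  d8:9  d9:5  d10:0  d11:0 → peak 12
M@7: d1:2  d2:1  d3:1  d4:1  d5:0  d6:0  d7:12  d8:12  d9:5  d10:0  d11:0 → peak 12
Best is M@5, peak 9.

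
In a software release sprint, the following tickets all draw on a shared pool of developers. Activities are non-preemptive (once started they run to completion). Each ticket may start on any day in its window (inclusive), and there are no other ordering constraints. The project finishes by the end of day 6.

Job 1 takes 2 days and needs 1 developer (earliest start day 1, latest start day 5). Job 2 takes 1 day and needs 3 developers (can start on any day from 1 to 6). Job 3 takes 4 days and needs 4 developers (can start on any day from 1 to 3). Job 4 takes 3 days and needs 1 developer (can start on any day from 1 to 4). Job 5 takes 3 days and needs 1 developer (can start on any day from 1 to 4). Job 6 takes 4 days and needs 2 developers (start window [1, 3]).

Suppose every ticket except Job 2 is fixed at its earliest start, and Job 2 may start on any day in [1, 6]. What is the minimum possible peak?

Job 2@1: d1:12  d2:9  d3:8  d4:6  d5:0  d6:0 → peak 12
Job 2@2: d1:9  d2:12  d3:8  d4:6  d5:0  d6:0 → peak 12
Job 2@3: d1:9  d2:9  d3:11  d4:6  d5:0  d6:0 → peak 11
Job 2@4: d1:9  d2:9  d3:8  d4:9  d5:0  d6:0 → peak 9
Job 2@5: d1:9  d2:9  d3:8  d4:6  d5:3  d6:0 → peak 9
Job 2@6: d1:9  d2:9  d3:8  d4:6  d5:0  d6:3 → peak 9
Best is Job 2@4, peak 9.

9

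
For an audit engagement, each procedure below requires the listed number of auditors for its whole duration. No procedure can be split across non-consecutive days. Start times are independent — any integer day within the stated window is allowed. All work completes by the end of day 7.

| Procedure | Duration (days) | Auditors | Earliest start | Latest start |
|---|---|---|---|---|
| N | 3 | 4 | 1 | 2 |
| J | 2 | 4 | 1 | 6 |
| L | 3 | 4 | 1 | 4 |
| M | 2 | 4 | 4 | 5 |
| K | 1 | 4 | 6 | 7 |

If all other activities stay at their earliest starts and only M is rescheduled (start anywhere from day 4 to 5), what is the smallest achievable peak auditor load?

12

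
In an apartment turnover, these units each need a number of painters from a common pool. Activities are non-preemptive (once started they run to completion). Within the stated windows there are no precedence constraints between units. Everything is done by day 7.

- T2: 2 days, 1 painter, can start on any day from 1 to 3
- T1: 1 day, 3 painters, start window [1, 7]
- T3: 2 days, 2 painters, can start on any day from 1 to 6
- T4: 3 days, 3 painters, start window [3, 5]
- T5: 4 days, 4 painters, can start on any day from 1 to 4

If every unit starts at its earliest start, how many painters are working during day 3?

7

At early start, day 3 has: T4, T5.
Demand: 3 + 4 = 7.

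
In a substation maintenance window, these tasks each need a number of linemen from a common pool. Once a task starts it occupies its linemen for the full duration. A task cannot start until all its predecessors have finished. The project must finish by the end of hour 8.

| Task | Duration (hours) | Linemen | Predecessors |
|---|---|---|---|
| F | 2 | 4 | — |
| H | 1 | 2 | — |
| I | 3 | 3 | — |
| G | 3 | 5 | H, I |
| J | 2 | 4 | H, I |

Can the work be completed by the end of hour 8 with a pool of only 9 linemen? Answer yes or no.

yes

Schedule F@1, H@3, I@1, G@4, J@7: h1:7  h2:7  h3:5  h4:5  h5:5  h6:5  h7:4  h8:4 — peak 7 ≤ 9.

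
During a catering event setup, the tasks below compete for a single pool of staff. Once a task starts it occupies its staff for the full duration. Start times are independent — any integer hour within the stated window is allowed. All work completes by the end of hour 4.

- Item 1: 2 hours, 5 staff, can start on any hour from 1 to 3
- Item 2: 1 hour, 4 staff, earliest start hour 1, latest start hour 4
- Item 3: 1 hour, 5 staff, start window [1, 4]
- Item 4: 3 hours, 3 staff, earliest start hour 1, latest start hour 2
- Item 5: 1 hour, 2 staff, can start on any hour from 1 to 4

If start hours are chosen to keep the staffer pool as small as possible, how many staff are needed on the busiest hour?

Early-start (Item 1@1, Item 2@1, Item 3@1, Item 4@1, Item 5@1) gives peak 19: h1:19  h2:8  h3:3  h4:0.
Shift Item 2→3, Item 3→4, Item 5→4.
Schedule Item 1@1, Item 2@3, Item 3@4, Item 4@1, Item 5@4: h1:8  h2:8  h3:7  h4:7 — peak 8.
Total staffer-hours = 30 over 4 hours ⇒ peak ≥ ⌈30/4⌉ = 8, so 8 is optimal.

8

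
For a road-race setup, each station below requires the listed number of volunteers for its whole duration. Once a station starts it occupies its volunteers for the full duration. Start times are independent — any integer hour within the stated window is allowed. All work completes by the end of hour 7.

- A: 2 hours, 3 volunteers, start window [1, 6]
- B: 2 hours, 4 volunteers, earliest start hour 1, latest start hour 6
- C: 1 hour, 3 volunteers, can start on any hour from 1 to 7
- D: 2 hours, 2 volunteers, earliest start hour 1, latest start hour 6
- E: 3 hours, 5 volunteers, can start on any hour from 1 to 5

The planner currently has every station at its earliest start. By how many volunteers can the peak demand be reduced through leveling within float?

11

Early-start peak: h1:17  h2:14  h3:5  h4:0  h5:0  h6:0  h7:0 ⇒ 17.
Leveled (A@1, B@3, C@1, D@2, E@5): h1:6  h2:5  h3:6  h4:4  h5:5  h6:5  h7:5 ⇒ 6.
Reduction 17 − 6 = 11.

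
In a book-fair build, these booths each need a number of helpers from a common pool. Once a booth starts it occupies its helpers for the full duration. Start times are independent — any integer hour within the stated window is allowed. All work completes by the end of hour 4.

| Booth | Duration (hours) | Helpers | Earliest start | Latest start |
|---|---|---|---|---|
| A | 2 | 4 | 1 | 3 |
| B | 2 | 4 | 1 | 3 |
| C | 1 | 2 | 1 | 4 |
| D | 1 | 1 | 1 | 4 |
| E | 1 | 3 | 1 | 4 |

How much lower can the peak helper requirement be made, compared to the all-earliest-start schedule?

Early-start peak: h1:14  h2:8  h3:0  h4:0 ⇒ 14.
Leveled (A@1, B@3, C@1, D@1, E@2): h1:7  h2:7  h3:4  h4:4 ⇒ 7.
Reduction 14 − 7 = 7.

7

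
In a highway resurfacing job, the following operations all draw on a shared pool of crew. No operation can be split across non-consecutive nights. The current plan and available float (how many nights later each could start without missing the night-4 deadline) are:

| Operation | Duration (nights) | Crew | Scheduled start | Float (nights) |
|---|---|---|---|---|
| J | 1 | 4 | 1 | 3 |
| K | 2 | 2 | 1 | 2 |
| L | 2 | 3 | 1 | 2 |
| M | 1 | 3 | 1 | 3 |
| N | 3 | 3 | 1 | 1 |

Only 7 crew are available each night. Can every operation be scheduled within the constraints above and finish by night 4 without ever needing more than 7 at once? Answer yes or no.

The minimum achievable peak is 8; 7 < 8, so no feasible schedule stays within the cap.

no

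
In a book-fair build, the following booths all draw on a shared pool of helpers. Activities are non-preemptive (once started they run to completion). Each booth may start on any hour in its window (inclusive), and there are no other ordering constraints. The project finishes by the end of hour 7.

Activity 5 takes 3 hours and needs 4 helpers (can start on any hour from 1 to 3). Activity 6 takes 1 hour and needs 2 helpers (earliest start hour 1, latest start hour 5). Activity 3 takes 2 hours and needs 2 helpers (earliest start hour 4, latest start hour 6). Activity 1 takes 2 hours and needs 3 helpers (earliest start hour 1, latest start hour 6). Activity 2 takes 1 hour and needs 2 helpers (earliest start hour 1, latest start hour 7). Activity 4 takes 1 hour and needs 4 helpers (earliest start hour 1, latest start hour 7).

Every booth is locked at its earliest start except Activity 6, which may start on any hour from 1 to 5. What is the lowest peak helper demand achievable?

Activity 6@1: h1:15  h2:7  h3:4  h4:2  h5:2  h6:0  h7:0 → peak 15
Activity 6@2: h1:13  h2:9  h3:4  h4:2  h5:2  h6:0  h7:0 → peak 13
Activity 6@3: h1:13  h2:7  h3:6  h4:2  h5:2  h6:0  h7:0 → peak 13
Activity 6@4: h1:13  h2:7  h3:4  h4:4  h5:2  h6:0  h7:0 → peak 13
Activity 6@5: h1:13  h2:7  h3:4  h4:2  h5:4  h6:0  h7:0 → peak 13
Best is Activity 6@2, peak 13.

13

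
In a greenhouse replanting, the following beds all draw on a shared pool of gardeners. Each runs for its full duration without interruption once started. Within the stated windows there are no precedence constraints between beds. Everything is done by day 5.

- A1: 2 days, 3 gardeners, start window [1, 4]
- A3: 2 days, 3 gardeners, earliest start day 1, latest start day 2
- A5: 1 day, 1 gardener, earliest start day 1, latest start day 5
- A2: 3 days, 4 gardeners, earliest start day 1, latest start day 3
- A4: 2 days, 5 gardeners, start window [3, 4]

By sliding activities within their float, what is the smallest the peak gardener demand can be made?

Early-start (A1@1, A3@1, A5@1, A2@1, A4@3) gives peak 11: d1:11  d2:10  d3:9  d4:5  d5:0.
Shift A1→3, A4→4.
Schedule A1@3, A3@1, A5@1, A2@1, A4@4: d1:8  d2:7  d3:7  d4:8  d5:5 — peak 8.

8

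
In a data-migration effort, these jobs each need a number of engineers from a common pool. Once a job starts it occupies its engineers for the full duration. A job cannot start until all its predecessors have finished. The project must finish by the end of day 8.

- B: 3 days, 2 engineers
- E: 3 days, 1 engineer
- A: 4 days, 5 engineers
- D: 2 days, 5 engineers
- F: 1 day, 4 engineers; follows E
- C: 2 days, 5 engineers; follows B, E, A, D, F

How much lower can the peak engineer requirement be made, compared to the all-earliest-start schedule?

4

Early-start peak: d1:13  d2:13  d3:8  d4:9  d5:5  d6:5  d7:0  d8:0 ⇒ 13.
Leveled (B@1, E@1, A@1, D@5, F@4, C@7): d1:8  d2:8  d3:8  d4:9  d5:5  d6:5  d7:5  d8:5 ⇒ 9.
Reduction 13 − 9 = 4.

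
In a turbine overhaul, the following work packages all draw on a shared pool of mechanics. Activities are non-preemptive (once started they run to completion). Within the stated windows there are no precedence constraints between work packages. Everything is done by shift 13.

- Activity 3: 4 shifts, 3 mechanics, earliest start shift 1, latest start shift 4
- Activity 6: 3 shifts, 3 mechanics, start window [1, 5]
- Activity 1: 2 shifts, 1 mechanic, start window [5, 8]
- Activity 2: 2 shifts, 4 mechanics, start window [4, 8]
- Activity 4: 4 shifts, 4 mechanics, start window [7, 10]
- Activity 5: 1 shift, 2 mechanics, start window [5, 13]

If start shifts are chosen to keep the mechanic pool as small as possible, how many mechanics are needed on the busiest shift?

5

Early-start (Activity 3@1, Activity 6@1, Activity 1@5, Activity 2@4, Activity 4@7, Activity 5@5) gives peak 7: s1:6  s2:6  s3:6  s4:7  s5:7  s6:1  s7:4  s8:4  s9:4  s10:4  s11:0  s12:0  s13:0.
Shift Activity 6→5, Activity 2→8, Activity 4→10, Activity 5→7.
Schedule Activity 3@1, Activity 6@5, Activity 1@5, Activity 2@8, Activity 4@10, Activity 5@7: s1:3  s2:3  s3:3  s4:3  s5:4  s6:4  s7:5  s8:4  s9:4  s10:4  s11:4  s12:4  s13:4 — peak 5.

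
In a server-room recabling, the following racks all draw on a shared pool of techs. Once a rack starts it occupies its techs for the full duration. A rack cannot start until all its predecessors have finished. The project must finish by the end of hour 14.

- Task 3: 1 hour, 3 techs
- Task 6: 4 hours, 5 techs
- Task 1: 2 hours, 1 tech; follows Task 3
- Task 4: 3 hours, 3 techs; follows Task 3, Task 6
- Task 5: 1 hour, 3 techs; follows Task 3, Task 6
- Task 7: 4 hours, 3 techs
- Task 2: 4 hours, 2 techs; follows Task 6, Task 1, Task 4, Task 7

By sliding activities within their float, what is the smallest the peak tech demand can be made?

6

Early-start (Task 3@1, Task 6@1, Task 1@2, Task 4@5, Task 5@5, Task 7@1, Task 2@8) gives peak 11: h1:11  h2:9  h3:9  h4:8  h5:6  h6:3  h7:3  h8:2  h9:2  h10:2  h11:2  h12:0  h13:0  h14:0.
Shift Task 6→2, Task 4→6, Task 5→6, Task 7→7, Task 2→11.
Schedule Task 3@1, Task 6@2, Task 1@2, Task 4@6, Task 5@6, Task 7@7, Task 2@11: h1:3  h2:6  h3:6  h4:5  h5:5  h6:6  h7:6  h8:6  h9:3  h10:3  h11:2  h12:2  h13:2  h14:2 — peak 6.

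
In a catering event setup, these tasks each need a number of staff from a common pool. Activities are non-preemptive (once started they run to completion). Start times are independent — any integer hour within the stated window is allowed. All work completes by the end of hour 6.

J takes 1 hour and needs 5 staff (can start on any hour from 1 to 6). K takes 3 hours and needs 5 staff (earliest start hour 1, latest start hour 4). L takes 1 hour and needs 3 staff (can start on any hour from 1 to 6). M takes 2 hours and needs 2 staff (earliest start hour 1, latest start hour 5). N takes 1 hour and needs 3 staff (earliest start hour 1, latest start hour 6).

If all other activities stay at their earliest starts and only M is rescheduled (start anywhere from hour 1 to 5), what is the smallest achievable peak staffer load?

M@1: h1:18  h2:7  h3:5  h4:0  h5:0  h6:0 → peak 18
M@2: h1:16  h2:7  h3:7  h4:0  h5:0  h6:0 → peak 16
M@3: h1:16  h2:5  h3:7  h4:2  h5:0  h6:0 → peak 16
M@4: h1:16  h2:5  h3:5  h4:2  h5:2  h6:0 → peak 16
M@5: h1:16  h2:5  h3:5  h4:0  h5:2  h6:2 → peak 16
Best is M@2, peak 16.

16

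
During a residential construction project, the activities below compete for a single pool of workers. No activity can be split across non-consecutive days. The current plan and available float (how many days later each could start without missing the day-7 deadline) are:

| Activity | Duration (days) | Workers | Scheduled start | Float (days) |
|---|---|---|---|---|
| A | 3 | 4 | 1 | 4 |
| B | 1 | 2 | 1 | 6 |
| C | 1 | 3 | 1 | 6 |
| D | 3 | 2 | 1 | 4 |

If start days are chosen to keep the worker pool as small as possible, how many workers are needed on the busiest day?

Early-start (A@1, B@1, C@1, D@1) gives peak 11: d1:11  d2:6  d3:6  d4:0  d5:0  d6:0  d7:0.
Shift B→4, C→7, D→4.
Schedule A@1, B@4, C@7, D@4: d1:4  d2:4  d3:4  d4:4  d5:2  d6:2  d7:3 — peak 4.
Total worker-days = 23 over 7 days ⇒ peak ≥ ⌈23/7⌉ = 4, so 4 is optimal.

4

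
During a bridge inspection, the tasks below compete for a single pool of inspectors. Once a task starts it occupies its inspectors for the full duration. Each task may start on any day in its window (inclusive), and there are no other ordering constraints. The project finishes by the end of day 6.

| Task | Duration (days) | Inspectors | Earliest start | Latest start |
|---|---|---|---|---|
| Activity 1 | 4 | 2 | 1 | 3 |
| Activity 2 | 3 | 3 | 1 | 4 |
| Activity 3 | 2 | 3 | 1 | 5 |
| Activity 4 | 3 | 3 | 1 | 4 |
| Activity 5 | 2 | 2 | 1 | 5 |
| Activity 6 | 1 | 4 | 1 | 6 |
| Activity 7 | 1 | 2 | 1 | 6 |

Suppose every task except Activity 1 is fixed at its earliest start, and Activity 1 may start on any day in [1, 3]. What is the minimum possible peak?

Activity 1@1: d1:19  d2:13  d3:8  d4:2  d5:0  d6:0 → peak 19
Activity 1@2: d1:17  d2:13  d3:8  d4:2  d5:2  d6:0 → peak 17
Activity 1@3: d1:17  d2:11  d3:8  d4:2  d5:2  d6:2 → peak 17
Best is Activity 1@2, peak 17.

17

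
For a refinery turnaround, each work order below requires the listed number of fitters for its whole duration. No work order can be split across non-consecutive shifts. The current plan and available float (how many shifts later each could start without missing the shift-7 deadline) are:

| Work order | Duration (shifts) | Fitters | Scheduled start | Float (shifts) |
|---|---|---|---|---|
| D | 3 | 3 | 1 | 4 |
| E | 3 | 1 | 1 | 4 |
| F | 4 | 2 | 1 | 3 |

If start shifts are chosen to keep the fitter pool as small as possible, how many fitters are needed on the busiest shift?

3

Early-start (D@1, E@1, F@1) gives peak 6: s1:6  s2:6  s3:6  s4:2  s5:0  s6:0  s7:0.
Shift E→4, F→4.
Schedule D@1, E@4, F@4: s1:3  s2:3  s3:3  s4:3  s5:3  s6:3  s7:2 — peak 3.
Total fitter-shifts = 20 over 7 shifts ⇒ peak ≥ ⌈20/7⌉ = 3, so 3 is optimal.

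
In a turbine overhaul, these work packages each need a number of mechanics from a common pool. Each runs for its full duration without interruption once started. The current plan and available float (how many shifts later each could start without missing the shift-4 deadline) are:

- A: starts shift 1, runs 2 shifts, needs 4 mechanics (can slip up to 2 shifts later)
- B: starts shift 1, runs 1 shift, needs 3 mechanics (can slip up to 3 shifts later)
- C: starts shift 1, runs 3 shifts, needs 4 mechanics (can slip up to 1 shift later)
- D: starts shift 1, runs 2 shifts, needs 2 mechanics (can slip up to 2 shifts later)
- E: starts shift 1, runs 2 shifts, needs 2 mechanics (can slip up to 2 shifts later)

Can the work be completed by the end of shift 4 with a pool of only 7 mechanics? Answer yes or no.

Total mechanic-shifts = 31; over 4 shifts the average is 31/4 > 7, so some shift must exceed 7.

no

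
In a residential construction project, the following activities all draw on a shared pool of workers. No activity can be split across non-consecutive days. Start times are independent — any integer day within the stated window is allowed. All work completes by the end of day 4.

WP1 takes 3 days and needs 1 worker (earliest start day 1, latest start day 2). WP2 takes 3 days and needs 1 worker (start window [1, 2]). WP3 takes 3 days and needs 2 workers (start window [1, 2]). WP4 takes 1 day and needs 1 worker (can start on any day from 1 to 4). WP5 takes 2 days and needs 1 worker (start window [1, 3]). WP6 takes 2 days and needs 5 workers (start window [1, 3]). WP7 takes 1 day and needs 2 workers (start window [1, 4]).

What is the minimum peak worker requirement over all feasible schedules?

Early-start (WP1@1, WP2@1, WP3@1, WP4@1, WP5@1, WP6@1, WP7@1) gives peak 13: d1:13  d2:10  d3:4  d4:0.
Shift WP6→3.
Schedule WP1@1, WP2@1, WP3@1, WP4@1, WP5@1, WP6@3, WP7@1: d1:8  d2:5  d3:9  d4:5 — peak 9.

9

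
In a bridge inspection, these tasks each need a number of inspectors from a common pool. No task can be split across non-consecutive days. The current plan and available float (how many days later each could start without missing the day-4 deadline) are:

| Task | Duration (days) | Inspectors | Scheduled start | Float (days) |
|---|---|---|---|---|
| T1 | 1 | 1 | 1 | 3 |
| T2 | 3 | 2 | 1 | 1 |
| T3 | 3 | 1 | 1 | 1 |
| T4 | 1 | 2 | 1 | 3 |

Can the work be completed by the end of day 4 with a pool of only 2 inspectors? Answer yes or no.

Total inspector-days = 12; over 4 days the average is 12/4 > 2, so some day must exceed 2.

no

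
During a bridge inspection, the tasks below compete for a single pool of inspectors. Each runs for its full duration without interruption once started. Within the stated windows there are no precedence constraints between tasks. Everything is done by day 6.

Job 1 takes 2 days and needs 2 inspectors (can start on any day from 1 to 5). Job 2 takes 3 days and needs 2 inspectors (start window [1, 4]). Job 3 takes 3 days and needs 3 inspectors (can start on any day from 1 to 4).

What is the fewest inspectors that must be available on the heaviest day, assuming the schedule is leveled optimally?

4

Early-start (Job 1@1, Job 2@1, Job 3@1) gives peak 7: d1:7  d2:7  d3:5  d4:0  d5:0  d6:0.
Shift Job 3→4.
Schedule Job 1@1, Job 2@1, Job 3@4: d1:4  d2:4  d3:2  d4:3  d5:3  d6:3 — peak 4.
Total inspector-days = 19 over 6 days ⇒ peak ≥ ⌈19/6⌉ = 4, so 4 is optimal.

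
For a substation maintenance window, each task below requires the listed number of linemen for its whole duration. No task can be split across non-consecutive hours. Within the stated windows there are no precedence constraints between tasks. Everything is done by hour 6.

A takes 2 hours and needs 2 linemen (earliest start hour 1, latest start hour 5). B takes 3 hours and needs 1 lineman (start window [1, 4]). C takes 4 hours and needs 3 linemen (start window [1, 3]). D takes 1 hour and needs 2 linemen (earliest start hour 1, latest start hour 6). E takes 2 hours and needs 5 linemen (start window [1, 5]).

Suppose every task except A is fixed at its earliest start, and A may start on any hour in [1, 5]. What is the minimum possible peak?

A@1: h1:13  h2:11  h3:4  h4:3  h5:0  h6:0 → peak 13
A@2: h1:11  h2:11  h3:6  h4:3  h5:0  h6:0 → peak 11
A@3: h1:11  h2:9  h3:6  h4:5  h5:0  h6:0 → peak 11
A@4: h1:11  h2:9  h3:4  h4:5  h5:2  h6:0 → peak 11
A@5: h1:11  h2:9  h3:4  h4:3  h5:2  h6:2 → peak 11
Best is A@2, peak 11.

11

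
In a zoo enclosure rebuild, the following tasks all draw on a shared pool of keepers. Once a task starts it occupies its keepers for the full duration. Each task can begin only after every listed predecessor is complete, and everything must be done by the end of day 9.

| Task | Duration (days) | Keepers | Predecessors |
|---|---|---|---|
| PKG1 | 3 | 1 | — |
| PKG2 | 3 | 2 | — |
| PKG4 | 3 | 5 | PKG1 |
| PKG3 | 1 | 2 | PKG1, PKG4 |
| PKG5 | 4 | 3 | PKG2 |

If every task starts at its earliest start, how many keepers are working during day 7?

At early start, day 7 has: PKG3, PKG5.
Demand: 2 + 3 = 5.

5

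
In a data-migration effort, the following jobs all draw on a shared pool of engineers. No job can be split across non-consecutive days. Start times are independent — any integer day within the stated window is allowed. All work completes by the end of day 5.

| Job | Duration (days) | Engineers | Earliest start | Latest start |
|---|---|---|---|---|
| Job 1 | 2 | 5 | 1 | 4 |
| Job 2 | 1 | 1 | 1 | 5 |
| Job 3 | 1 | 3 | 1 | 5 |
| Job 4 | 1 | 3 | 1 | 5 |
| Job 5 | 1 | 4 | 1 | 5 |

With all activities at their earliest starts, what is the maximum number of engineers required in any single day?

Early-start schedule: Job 1@1, Job 2@1, Job 3@1, Job 4@1, Job 5@1.
Load per day: day 1: 16, day 2: 5, day 3: 0, day 4: 0, day 5: 0.
Peak is 16.

16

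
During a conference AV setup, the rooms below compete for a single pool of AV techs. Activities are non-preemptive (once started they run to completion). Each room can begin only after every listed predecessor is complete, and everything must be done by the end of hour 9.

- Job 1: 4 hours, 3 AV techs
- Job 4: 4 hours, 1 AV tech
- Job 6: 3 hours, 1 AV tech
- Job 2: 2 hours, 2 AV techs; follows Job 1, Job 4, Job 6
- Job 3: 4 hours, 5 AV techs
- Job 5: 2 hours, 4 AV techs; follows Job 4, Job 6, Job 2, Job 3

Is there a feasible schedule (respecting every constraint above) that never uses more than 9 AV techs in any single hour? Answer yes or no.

yes

Schedule Job 1@1, Job 4@1, Job 6@1, Job 2@5, Job 3@4, Job 5@8: h1:5  h2:5  h3:5  h4:9  h5:7  h6:7  h7:5  h8:4  h9:4 — peak 9 ≤ 9.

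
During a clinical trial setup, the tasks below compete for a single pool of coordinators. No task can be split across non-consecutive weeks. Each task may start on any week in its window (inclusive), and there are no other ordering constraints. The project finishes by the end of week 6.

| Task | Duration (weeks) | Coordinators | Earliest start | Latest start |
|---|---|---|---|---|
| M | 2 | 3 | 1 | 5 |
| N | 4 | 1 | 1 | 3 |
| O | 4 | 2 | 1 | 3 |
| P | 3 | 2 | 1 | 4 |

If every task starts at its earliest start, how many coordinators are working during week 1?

At early start, week 1 has: M, N, O, P.
Demand: 3 + 1 + 2 + 2 = 8.

8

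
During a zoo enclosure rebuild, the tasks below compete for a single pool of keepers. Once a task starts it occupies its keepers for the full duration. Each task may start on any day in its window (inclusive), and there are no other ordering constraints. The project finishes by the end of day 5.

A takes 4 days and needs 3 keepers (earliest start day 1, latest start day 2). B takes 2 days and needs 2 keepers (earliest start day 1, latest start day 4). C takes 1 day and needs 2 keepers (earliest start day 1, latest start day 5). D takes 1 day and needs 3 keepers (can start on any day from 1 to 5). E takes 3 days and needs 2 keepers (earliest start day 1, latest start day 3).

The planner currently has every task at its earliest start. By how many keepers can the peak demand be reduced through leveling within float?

Early-start peak: d1:12  d2:7  d3:5  d4:3  d5:0 ⇒ 12.
Leveled (A@1, B@1, C@1, D@5, E@2): d1:7  d2:7  d3:5  d4:5  d5:3 ⇒ 7.
Reduction 12 − 7 = 5.

5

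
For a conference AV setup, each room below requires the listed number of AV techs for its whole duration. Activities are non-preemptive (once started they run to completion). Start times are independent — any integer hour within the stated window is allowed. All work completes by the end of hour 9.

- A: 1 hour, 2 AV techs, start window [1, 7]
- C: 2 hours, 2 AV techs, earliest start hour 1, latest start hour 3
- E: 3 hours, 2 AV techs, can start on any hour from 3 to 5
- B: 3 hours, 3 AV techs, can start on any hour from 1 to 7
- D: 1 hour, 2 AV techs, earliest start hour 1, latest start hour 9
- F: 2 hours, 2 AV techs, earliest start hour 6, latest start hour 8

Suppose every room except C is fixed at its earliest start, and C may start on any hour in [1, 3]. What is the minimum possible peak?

7

C@1: h1:9  h2:5  h3:5  h4:2  h5:2  h6:2  h7:2  h8:0  h9:0 → peak 9
C@2: h1:7  h2:5  h3:7  h4:2  h5:2  h6:2  h7:2  h8:0  h9:0 → peak 7
C@3: h1:7  h2:3  h3:7  h4:4  h5:2  h6:2  h7:2  h8:0  h9:0 → peak 7
Best is C@2, peak 7.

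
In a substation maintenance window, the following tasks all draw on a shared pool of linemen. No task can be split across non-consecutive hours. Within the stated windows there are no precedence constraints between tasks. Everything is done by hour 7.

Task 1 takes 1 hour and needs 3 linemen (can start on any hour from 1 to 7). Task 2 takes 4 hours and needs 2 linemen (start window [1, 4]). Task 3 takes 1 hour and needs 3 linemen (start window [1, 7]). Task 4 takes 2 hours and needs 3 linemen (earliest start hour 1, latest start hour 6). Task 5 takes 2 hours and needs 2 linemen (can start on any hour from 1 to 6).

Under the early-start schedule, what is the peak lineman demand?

Early-start schedule: Task 1@1, Task 2@1, Task 3@1, Task 4@1, Task 5@1.
Load per hour: hour 1: 13, hour 2: 7, hour 3: 2, hour 4: 2, hour 5: 0, hour 6: 0, hour 7: 0.
Peak is 13.

13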